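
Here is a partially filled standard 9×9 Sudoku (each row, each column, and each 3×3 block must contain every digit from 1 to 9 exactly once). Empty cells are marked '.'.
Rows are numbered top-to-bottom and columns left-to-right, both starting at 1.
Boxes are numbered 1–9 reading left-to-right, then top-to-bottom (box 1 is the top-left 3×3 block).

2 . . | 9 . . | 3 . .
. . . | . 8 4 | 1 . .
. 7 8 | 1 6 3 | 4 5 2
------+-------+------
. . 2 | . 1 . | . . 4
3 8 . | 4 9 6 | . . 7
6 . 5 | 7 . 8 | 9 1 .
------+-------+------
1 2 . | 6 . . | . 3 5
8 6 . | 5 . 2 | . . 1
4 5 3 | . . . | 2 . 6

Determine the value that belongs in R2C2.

Cell R2C2 itself could take any of {3, 9} by direct elimination.
Consider where 3 can go in column 2.
R1C2 is out (row 1 already has a 3).
R4C2 is out (box 4 already has a 3).
R6C2 is out (box 4 already has a 3).
So the only cell in column 2 that can hold 3 is R2C2.
Therefore R2C2 = 3.

3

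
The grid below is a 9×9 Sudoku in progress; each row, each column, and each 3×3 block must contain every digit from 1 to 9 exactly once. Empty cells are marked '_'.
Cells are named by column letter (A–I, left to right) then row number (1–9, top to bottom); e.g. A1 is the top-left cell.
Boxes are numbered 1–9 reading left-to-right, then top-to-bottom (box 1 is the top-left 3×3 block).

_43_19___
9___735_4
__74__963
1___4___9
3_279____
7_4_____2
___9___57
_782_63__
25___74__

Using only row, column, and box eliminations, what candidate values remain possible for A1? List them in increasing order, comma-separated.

Row 1 already contains {1, 3, 4, 9}.
Column A already contains {1, 2, 3, 7, 9}.
Its 3×3 block (box 1) already contains {3, 4, 7, 9}.
Removing those from 1–9 leaves {5, 6, 8} as the candidates for A1.

5,6,8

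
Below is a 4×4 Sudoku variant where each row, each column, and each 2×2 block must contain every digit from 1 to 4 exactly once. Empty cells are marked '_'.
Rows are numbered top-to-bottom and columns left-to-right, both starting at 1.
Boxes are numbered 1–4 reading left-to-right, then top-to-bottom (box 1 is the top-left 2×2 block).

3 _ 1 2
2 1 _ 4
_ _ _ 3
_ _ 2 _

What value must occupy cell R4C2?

3

Cell R4C2 itself could take any of {3, 4} by direct elimination.
Consider where 3 can go in column 2.
R1C2 is out (row 1 already has a 3).
R3C2 is out (row 3 already has a 3).
So the only cell in column 2 that can hold 3 is R4C2.
Therefore R4C2 = 3.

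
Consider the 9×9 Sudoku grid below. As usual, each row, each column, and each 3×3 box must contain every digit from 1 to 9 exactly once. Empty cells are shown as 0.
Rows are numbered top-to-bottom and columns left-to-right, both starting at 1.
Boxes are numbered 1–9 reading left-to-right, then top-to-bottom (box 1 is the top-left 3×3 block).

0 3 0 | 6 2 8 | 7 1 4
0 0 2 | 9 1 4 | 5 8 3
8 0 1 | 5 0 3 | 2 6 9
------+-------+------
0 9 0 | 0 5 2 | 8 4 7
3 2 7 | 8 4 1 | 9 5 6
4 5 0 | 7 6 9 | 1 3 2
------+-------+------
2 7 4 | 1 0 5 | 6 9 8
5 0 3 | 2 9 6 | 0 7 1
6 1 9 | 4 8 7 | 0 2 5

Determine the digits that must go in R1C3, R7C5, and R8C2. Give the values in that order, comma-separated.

5,3,8

For R1C3:
  Row 1 already contains {1, 2, 3, 4, 6, 7, 8}.
  Column 3 already contains {1, 2, 3, 4, 7, 9}.
  Its 3×3 block (box 1) already contains {1, 2, 3, 8}.
  The only value from 1–9 not eliminated is 5, so R1C3 = 5.
For R7C5:
  Row 7 already contains {1, 2, 4, 5, 6, 7, 8, 9}.
  Column 5 already contains {1, 2, 4, 5, 6, 8, 9}.
  Its 3×3 block (box 8) already contains {1, 2, 4, 5, 6, 7, 8, 9}.
  The only value from 1–9 not eliminated is 3, so R7C5 = 3.
For R8C2:
  Row 8 already contains {1, 2, 3, 5, 6, 7, 9}.
  Column 2 already contains {1, 2, 3, 5, 7, 9}.
  Its 3×3 block (box 7) already contains {1, 2, 3, 4, 5, 6, 7, 9}.
  The only value from 1–9 not eliminated is 8, so R8C2 = 8.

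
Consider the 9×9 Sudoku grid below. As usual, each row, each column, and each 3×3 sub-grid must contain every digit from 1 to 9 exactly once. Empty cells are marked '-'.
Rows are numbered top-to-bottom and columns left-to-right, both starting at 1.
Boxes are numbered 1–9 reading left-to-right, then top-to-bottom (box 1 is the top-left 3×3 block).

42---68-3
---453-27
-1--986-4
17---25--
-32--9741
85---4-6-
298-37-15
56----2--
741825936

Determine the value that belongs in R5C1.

6

Row 5 already contains {1, 2, 3, 4, 7, 9}.
Column 1 already contains {1, 2, 4, 5, 7, 8}.
Its 3×3 block (box 4) already contains {1, 2, 3, 5, 7, 8}.
The only value from 1–9 not eliminated is 6, so R5C1 = 6.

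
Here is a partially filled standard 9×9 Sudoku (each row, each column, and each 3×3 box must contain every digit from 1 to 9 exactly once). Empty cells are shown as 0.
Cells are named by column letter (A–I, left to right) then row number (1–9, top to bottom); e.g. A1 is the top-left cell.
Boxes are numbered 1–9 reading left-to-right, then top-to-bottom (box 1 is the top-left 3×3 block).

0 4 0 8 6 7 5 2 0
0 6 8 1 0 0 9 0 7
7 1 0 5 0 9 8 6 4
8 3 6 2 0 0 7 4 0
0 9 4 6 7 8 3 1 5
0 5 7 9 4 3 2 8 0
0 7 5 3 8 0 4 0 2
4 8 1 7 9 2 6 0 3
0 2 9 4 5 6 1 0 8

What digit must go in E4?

1

Row 4 already contains {2, 3, 4, 6, 7, 8}.
Column E already contains {4, 5, 6, 7, 8, 9}.
Its 3×3 block (box 5) already contains {2, 3, 4, 6, 7, 8, 9}.
The only value from 1–9 not eliminated is 1, so E4 = 1.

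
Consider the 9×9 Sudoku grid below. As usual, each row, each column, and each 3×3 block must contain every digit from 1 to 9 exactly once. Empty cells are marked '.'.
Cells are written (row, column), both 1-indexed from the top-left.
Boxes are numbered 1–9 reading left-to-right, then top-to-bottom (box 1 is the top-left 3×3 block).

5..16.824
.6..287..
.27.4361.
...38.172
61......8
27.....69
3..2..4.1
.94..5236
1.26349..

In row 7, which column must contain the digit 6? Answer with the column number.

Consider where 6 can go in row 7.
(7,2) is out (column 2 already has a 6).
(7,5) is out (column 5 already has a 6).
(7,6) is out (box 8 already has a 6).
(7,8) is out (column 8 already has a 6).
So the only cell in row 7 that can hold 6 is (7,3).
That is column 3.

3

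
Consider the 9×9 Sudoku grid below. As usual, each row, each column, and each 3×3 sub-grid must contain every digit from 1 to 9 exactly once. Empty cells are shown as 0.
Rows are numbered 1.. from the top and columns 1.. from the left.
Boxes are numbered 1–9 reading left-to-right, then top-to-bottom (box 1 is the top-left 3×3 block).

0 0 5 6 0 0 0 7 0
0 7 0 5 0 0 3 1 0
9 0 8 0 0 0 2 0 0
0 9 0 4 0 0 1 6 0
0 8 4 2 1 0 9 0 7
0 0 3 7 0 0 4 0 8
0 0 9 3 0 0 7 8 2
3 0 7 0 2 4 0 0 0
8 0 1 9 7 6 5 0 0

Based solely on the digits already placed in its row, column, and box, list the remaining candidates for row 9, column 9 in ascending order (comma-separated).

Row 9 already contains {1, 5, 6, 7, 8, 9}.
Column 9 already contains {2, 7, 8}.
Its 3×3 block (box 9) already contains {2, 5, 7, 8}.
Removing those from 1–9 leaves {3, 4} as the candidates for row 9, column 9.

3,4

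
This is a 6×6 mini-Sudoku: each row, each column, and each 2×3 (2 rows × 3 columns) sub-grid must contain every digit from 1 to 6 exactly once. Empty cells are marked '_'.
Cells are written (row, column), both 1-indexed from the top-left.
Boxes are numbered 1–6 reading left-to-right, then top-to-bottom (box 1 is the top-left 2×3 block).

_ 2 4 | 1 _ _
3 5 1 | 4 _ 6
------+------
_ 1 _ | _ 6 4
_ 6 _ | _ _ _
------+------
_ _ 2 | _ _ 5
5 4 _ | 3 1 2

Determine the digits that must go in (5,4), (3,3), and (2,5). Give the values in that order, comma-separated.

For (5,4):
  Row 5 already contains {2, 5}.
  Column 4 already contains {1, 3, 4}.
  Its 2×3 block (box 6) already contains {1, 2, 3, 5}.
  The only value from 1–6 not eliminated is 6, so (5,4) = 6.
For (3,3):
  Consider where 3 can go in row 3.
  (3,1) is out (column 1 already has a 3).
  (3,4) is out (column 4 already has a 3).
  So the only cell in row 3 that can hold 3 is (3,3).
  So (3,3) = 3.
For (2,5):
  Row 2 already contains {1, 3, 4, 5, 6}.
  Column 5 already contains {1, 6}.
  Its 2×3 block (box 2) already contains {1, 4, 6}.
  The only value from 1–6 not eliminated is 2, so (2,5) = 2.

6,3,2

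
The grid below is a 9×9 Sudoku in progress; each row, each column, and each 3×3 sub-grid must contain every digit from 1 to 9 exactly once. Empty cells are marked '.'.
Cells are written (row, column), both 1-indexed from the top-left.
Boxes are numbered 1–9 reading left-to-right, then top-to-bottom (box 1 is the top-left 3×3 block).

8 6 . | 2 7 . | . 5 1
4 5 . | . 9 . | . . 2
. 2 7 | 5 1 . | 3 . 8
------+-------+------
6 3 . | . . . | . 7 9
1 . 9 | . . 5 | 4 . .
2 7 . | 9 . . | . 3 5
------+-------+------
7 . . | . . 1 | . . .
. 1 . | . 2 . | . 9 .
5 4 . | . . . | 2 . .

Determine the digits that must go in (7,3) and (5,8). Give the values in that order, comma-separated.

2,2

For (7,3):
  Consider where 2 can go in column 3.
  (1,3) is out (row 1 already has a 2). (2,3) is out (row 2 already has a 2). (4,3) is out (box 4 already has a 2). (6,3) is out (row 6 already has a 2). The remaining empty cells in column 3 are similarly blocked.
  So the only cell in column 3 that can hold 2 is (7,3).
  So (7,3) = 2.
For (5,8):
  Consider where 2 can go in box 6.
  (4,7) is out (column 7 already has a 2).
  (5,9) is out (column 9 already has a 2).
  (6,7) is out (row 6 already has a 2).
  So the only cell in box 6 that can hold 2 is (5,8).
  So (5,8) = 2.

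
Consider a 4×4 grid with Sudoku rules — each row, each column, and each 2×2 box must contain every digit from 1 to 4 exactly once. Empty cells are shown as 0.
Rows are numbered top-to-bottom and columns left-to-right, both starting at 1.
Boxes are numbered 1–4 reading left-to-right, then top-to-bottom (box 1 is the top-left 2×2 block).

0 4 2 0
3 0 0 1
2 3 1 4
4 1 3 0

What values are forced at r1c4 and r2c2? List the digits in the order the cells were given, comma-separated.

3,2

For r1c4:
  Row 1 already contains {2, 4}.
  Column 4 already contains {1, 4}.
  Its 2×2 block (box 2) already contains {1, 2}.
  The only value from 1–4 not eliminated is 3, so r1c4 = 3.
For r2c2:
  Row 2 already contains {1, 3}.
  Column 2 already contains {1, 3, 4}.
  Its 2×2 block (box 1) already contains {3, 4}.
  The only value from 1–4 not eliminated is 2, so r2c2 = 2.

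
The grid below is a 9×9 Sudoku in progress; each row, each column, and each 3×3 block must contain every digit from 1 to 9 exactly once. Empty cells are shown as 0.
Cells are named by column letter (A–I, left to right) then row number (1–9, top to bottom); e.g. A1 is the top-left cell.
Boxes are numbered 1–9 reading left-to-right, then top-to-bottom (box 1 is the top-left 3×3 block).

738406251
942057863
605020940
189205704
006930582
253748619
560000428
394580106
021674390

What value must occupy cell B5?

7

Row 5 already contains {2, 3, 5, 6, 8, 9}.
Column B already contains {2, 3, 4, 5, 6, 8, 9}.
Its 3×3 block (box 4) already contains {1, 2, 3, 5, 6, 8, 9}.
The only value from 1–9 not eliminated is 7, so B5 = 7.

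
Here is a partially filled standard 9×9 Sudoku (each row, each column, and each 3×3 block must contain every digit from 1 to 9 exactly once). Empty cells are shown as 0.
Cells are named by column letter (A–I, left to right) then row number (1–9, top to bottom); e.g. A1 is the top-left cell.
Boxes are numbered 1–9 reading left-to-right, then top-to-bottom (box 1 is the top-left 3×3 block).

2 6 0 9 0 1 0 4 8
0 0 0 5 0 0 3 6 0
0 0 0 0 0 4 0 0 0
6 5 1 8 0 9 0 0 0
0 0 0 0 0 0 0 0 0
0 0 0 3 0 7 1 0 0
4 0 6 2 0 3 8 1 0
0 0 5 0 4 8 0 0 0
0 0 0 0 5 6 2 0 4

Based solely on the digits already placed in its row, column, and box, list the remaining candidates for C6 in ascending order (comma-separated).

2,4,8,9

Row 6 already contains {1, 3, 7}.
Column C already contains {1, 5, 6}.
Its 3×3 block (box 4) already contains {1, 5, 6}.
Removing those from 1–9 leaves {2, 4, 8, 9} as the candidates for C6.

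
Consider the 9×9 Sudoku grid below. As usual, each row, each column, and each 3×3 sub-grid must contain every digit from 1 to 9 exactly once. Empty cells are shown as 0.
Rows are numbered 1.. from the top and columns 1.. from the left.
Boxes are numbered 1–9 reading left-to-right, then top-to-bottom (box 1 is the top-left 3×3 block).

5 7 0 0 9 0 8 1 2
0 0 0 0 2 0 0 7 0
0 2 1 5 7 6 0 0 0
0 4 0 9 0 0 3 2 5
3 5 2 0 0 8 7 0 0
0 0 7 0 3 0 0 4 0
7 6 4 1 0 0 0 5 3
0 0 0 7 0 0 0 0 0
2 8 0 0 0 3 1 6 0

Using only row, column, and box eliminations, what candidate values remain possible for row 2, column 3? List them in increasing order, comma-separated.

3,6,8,9

Row 2 already contains {2, 7}.
Column 3 already contains {1, 2, 4, 7}.
Its 3×3 block (box 1) already contains {1, 2, 5, 7}.
Removing those from 1–9 leaves {3, 6, 8, 9} as the candidates for row 2, column 3.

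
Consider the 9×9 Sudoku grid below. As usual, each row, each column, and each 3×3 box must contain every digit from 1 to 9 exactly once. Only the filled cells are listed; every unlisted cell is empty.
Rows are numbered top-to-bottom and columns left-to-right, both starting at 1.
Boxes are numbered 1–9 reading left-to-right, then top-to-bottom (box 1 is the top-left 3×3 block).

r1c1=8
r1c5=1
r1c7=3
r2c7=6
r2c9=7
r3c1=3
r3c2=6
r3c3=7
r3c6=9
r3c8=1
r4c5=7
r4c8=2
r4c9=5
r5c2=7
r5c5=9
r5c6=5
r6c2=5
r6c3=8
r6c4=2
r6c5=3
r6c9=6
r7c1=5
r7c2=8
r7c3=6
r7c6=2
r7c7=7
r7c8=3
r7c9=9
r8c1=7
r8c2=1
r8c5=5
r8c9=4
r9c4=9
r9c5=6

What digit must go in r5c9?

Cell r5c9 itself could take any of {1, 3, 8} by direct elimination.
Consider where 3 can go in column 9.
r1c9 is out (row 1 already has a 3).
r3c9 is out (row 3 already has a 3).
r9c9 is out (box 9 already has a 3).
So the only cell in column 9 that can hold 3 is r5c9.
Therefore r5c9 = 3.

3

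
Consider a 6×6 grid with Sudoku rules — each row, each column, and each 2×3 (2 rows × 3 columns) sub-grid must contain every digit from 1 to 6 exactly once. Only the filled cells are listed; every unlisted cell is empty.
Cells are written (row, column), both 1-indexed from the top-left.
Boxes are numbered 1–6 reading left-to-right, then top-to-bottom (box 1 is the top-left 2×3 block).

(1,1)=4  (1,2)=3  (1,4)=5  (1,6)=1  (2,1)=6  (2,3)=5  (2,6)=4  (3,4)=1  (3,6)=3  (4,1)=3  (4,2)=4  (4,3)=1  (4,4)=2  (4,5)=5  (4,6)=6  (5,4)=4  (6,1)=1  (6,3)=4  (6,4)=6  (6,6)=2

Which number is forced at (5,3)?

3

Cell (5,3) itself could take any of {2, 3, 6} by direct elimination.
Consider where 3 can go in box 5.
(5,1) is out (column 1 already has a 3).
(5,2) is out (column 2 already has a 3).
(6,2) is out (column 2 already has a 3).
So the only cell in box 5 that can hold 3 is (5,3).
Therefore (5,3) = 3.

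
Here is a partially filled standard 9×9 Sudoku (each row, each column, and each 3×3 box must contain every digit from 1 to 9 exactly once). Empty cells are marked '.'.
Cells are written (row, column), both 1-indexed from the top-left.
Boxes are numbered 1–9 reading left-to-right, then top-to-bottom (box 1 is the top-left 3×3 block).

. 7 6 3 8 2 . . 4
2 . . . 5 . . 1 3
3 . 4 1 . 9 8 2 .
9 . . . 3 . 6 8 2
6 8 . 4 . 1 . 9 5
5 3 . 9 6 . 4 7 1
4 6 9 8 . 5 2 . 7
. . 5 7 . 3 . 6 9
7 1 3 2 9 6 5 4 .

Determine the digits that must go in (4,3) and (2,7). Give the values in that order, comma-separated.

For (4,3):
  Consider where 1 can go in box 4.
  (4,2) is out (column 2 already has a 1).
  (5,3) is out (row 5 already has a 1).
  (6,3) is out (row 6 already has a 1).
  So the only cell in box 4 that can hold 1 is (4,3).
  So (4,3) = 1.
For (2,7):
  Consider where 7 can go in column 7.
  (1,7) is out (row 1 already has a 7).
  (5,7) is out (box 6 already has a 7).
  (8,7) is out (row 8 already has a 7).
  So the only cell in column 7 that can hold 7 is (2,7).
  So (2,7) = 7.

1,7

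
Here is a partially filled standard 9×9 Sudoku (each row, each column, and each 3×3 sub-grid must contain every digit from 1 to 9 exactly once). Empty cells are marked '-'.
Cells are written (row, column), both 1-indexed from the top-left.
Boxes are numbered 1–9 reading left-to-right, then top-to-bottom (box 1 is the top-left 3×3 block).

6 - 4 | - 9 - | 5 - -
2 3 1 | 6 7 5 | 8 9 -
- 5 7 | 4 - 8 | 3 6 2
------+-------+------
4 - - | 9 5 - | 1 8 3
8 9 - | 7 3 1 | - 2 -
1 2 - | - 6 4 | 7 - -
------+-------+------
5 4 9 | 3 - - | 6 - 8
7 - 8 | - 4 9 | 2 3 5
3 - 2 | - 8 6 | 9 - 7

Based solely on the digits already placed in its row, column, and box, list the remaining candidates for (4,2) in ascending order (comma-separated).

Row 4 already contains {1, 3, 4, 5, 8, 9}.
Column 2 already contains {2, 3, 4, 5, 9}.
Its 3×3 block (box 4) already contains {1, 2, 4, 8, 9}.
Removing those from 1–9 leaves {6, 7} as the candidates for (4,2).

6,7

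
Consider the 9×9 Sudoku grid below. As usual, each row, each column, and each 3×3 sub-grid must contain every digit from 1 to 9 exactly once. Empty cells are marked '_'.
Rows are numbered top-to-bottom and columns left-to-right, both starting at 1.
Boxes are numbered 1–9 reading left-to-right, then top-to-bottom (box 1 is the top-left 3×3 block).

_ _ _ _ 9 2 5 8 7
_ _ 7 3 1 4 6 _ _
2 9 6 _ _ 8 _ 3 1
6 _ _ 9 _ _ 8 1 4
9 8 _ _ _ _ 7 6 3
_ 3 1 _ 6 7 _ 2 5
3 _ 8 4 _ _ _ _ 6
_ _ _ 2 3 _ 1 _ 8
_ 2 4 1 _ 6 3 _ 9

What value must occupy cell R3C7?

Row 3 already contains {1, 2, 3, 6, 8, 9}.
Column 7 already contains {1, 3, 5, 6, 7, 8}.
Its 3×3 block (box 3) already contains {1, 3, 5, 6, 7, 8}.
The only value from 1–9 not eliminated is 4, so R3C7 = 4.

4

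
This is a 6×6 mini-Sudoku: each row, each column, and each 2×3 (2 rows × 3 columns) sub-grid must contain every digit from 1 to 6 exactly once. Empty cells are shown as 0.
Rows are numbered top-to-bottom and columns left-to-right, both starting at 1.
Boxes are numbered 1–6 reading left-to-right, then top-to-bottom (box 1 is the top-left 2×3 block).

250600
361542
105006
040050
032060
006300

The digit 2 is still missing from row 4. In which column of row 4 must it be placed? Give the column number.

Consider where 2 can go in row 4.
r4c1 is out (column 1 already has a 2).
r4c3 is out (column 3 already has a 2).
r4c6 is out (column 6 already has a 2).
So the only cell in row 4 that can hold 2 is r4c4.
That is column 4.

4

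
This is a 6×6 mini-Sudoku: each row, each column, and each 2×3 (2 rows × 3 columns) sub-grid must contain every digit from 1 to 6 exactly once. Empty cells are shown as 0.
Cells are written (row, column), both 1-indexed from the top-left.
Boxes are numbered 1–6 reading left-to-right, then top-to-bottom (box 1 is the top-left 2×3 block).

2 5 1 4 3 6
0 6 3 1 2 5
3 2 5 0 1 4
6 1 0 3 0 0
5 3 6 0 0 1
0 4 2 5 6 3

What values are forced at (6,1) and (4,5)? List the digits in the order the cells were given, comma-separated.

1,5

For (6,1):
  Row 6 already contains {2, 3, 4, 5, 6}.
  Column 1 already contains {2, 3, 5, 6}.
  Its 2×3 block (box 5) already contains {2, 3, 4, 5, 6}.
  The only value from 1–6 not eliminated is 1, so (6,1) = 1.
For (4,5):
  Row 4 already contains {1, 3, 6}.
  Column 5 already contains {1, 2, 3, 6}.
  Its 2×3 block (box 4) already contains {1, 3, 4}.
  The only value from 1–6 not eliminated is 5, so (4,5) = 5.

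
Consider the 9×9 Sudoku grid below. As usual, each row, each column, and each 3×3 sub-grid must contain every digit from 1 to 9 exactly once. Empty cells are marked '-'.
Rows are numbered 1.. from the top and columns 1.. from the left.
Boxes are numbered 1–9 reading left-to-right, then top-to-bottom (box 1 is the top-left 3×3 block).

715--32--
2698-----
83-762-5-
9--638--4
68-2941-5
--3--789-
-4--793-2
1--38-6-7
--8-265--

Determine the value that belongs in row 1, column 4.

9

Cell row 1, column 4 itself could take any of {4, 9} by direct elimination.
Consider where 9 can go in box 2.
row 1, column 5 is out (column 5 already has a 9).
row 2, column 5 is out (row 2 already has a 9).
row 2, column 6 is out (row 2 already has a 9).
So the only cell in box 2 that can hold 9 is row 1, column 4.
Therefore row 1, column 4 = 9.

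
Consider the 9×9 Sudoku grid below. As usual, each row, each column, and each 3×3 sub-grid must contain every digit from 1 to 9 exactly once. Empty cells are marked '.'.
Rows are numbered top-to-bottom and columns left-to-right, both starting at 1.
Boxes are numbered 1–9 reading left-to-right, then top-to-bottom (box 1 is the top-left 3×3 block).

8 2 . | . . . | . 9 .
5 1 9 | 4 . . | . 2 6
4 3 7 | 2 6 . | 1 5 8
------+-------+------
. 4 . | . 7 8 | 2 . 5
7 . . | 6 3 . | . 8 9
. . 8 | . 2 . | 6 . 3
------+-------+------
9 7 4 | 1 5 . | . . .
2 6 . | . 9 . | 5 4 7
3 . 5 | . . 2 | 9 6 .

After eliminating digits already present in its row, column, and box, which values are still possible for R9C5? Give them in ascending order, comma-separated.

4,8

Row 9 already contains {2, 3, 5, 6, 9}.
Column 5 already contains {2, 3, 5, 6, 7, 9}.
Its 3×3 block (box 8) already contains {1, 2, 5, 9}.
Removing those from 1–9 leaves {4, 8} as the candidates for R9C5.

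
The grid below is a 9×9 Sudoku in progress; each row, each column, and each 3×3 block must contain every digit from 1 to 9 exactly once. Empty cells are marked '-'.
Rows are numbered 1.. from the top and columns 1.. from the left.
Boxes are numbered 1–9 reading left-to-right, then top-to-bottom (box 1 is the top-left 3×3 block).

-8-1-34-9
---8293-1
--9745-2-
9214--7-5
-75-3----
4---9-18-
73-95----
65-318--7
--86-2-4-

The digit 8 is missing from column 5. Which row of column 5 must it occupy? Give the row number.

Consider where 8 can go in column 5.
row 1, column 5 is out (row 1 already has a 8).
row 9, column 5 is out (row 9 already has a 8).
So the only cell in column 5 that can hold 8 is row 4, column 5.
That is row 4.

4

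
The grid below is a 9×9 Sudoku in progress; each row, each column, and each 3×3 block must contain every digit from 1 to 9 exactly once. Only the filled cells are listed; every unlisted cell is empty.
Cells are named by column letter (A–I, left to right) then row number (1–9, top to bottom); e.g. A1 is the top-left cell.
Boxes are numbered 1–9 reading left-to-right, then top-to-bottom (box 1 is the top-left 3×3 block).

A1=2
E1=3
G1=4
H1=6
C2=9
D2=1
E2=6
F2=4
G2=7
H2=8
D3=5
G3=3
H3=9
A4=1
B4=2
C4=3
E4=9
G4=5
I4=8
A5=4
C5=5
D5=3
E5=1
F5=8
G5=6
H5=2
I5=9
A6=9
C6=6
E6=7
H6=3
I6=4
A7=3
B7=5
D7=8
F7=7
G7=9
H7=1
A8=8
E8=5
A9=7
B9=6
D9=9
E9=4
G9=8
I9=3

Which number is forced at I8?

7

Cell I8 itself could take any of {2, 6, 7} by direct elimination.
Consider where 7 can go in column I.
I1 is out (box 3 already has a 7).
I2 is out (row 2 already has a 7).
I3 is out (box 3 already has a 7).
I7 is out (row 7 already has a 7).
So the only cell in column I that can hold 7 is I8.
Therefore I8 = 7.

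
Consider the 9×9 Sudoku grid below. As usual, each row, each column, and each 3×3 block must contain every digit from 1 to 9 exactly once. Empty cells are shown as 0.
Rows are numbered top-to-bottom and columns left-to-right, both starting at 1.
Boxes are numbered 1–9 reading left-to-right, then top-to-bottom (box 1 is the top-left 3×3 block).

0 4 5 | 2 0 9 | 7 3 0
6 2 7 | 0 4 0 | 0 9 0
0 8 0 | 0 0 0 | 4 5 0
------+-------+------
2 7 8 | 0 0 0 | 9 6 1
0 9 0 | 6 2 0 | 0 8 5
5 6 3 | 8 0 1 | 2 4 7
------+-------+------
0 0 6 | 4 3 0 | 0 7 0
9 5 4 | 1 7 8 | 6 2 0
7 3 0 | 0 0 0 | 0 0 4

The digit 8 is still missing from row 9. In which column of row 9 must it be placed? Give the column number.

7

Consider where 8 can go in row 9.
r9c3 is out (column 3 already has a 8).
r9c4 is out (column 4 already has a 8).
r9c5 is out (box 8 already has a 8).
r9c6 is out (column 6 already has a 8).
r9c8 is out (column 8 already has a 8).
So the only cell in row 9 that can hold 8 is r9c7.
That is column 7.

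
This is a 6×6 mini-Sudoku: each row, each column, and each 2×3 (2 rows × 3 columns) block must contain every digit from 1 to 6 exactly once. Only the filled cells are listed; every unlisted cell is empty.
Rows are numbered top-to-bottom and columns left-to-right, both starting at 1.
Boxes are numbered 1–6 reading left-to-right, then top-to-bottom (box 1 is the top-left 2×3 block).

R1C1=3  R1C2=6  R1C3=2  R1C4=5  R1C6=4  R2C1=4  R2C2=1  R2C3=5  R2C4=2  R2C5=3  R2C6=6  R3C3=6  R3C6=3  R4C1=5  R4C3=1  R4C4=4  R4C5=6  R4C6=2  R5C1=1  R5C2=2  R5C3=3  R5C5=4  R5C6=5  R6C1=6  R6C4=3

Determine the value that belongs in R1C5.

Row 1 already contains {2, 3, 4, 5, 6}.
Column 5 already contains {3, 4, 6}.
Its 2×3 block (box 2) already contains {2, 3, 4, 5, 6}.
The only value from 1–6 not eliminated is 1, so R1C5 = 1.

1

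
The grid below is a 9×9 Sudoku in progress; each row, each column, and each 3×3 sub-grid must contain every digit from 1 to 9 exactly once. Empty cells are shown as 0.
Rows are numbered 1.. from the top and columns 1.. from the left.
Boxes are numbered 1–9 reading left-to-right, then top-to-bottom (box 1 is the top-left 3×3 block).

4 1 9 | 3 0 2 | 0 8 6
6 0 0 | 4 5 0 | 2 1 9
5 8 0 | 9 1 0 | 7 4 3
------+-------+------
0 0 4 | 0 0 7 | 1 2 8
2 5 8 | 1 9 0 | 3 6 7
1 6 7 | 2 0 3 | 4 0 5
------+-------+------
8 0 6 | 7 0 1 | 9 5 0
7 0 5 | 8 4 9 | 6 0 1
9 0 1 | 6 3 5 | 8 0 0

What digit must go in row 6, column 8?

Row 6 already contains {1, 2, 3, 4, 5, 6, 7}.
Column 8 already contains {1, 2, 4, 5, 6, 8}.
Its 3×3 block (box 6) already contains {1, 2, 3, 4, 5, 6, 7, 8}.
The only value from 1–9 not eliminated is 9, so row 6, column 8 = 9.

9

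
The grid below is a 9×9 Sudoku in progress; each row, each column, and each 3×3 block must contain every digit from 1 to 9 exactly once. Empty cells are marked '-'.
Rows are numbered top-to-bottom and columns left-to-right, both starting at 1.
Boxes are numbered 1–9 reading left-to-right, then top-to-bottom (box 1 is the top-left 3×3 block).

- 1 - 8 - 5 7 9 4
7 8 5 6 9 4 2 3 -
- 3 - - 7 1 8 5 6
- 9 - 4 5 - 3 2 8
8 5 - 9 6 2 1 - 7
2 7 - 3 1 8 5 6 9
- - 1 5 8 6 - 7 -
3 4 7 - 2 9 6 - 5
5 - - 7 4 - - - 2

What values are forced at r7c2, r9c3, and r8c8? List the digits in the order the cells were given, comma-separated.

For r7c2:
  Row 7 already contains {1, 5, 6, 7, 8}.
  Column 2 already contains {1, 3, 4, 5, 7, 8, 9}.
  Its 3×3 block (box 7) already contains {1, 3, 4, 5, 7}.
  The only value from 1–9 not eliminated is 2, so r7c2 = 2.
For r9c3:
  Consider where 8 can go in column 3.
  r1c3 is out (row 1 already has a 8).
  r3c3 is out (row 3 already has a 8).
  r4c3 is out (row 4 already has a 8).
  r5c3 is out (row 5 already has a 8).
  r6c3 is out (row 6 already has a 8).
  So the only cell in column 3 that can hold 8 is r9c3.
  So r9c3 = 8.
For r8c8:
  Consider where 8 can go in row 8.
  r8c4 is out (column 4 already has a 8).
  So the only cell in row 8 that can hold 8 is r8c8.
  So r8c8 = 8.

2,8,8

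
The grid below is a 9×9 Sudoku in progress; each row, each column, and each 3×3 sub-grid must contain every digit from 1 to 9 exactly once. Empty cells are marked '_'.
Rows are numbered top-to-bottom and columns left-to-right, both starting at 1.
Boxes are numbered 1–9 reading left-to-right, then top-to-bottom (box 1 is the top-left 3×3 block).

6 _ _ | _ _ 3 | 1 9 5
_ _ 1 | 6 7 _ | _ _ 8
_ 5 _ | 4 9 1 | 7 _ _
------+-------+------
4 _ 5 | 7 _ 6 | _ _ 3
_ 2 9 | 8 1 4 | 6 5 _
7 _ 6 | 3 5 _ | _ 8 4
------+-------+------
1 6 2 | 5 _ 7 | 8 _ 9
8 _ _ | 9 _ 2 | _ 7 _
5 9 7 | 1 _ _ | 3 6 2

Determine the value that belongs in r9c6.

Row 9 already contains {1, 2, 3, 5, 6, 7, 9}.
Column 6 already contains {1, 2, 3, 4, 6, 7}.
Its 3×3 block (box 8) already contains {1, 2, 5, 7, 9}.
The only value from 1–9 not eliminated is 8, so r9c6 = 8.

8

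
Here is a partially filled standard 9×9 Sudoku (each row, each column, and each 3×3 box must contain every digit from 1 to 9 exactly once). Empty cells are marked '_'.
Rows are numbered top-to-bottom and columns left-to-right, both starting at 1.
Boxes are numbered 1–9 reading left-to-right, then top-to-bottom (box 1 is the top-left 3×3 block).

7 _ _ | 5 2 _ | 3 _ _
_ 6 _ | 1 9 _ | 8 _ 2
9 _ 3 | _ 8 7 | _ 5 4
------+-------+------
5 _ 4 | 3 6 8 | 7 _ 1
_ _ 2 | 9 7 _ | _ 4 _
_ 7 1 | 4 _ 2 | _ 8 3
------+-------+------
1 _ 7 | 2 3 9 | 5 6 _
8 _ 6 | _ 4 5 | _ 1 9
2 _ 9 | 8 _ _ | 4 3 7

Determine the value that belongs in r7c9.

Row 7 already contains {1, 2, 3, 5, 6, 7, 9}.
Column 9 already contains {1, 2, 3, 4, 7, 9}.
Its 3×3 block (box 9) already contains {1, 3, 4, 5, 6, 7, 9}.
The only value from 1–9 not eliminated is 8, so r7c9 = 8.

8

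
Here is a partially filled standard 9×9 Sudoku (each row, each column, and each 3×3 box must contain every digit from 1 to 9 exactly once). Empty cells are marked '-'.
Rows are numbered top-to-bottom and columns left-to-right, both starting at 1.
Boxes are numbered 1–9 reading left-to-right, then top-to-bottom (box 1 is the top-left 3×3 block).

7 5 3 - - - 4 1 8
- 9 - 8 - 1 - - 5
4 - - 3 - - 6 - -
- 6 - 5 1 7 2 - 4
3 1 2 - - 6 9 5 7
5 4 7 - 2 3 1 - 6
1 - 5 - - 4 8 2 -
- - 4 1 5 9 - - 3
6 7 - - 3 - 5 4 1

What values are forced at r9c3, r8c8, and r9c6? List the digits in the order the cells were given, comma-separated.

9,6,8

For r9c3:
  Consider where 9 can go in row 9.
  r9c4 is out (box 8 already has a 9).
  r9c6 is out (column 6 already has a 9).
  So the only cell in row 9 that can hold 9 is r9c3.
  So r9c3 = 9.
For r8c8:
  Consider where 6 can go in row 8.
  r8c1 is out (column 1 already has a 6).
  r8c2 is out (column 2 already has a 6).
  r8c7 is out (column 7 already has a 6).
  So the only cell in row 8 that can hold 6 is r8c8.
  So r8c8 = 6.
For r9c6:
  Consider where 8 can go in box 8.
  r7c4 is out (row 7 already has a 8).
  r7c5 is out (row 7 already has a 8).
  r9c4 is out (column 4 already has a 8).
  So the only cell in box 8 that can hold 8 is r9c6.
  So r9c6 = 8.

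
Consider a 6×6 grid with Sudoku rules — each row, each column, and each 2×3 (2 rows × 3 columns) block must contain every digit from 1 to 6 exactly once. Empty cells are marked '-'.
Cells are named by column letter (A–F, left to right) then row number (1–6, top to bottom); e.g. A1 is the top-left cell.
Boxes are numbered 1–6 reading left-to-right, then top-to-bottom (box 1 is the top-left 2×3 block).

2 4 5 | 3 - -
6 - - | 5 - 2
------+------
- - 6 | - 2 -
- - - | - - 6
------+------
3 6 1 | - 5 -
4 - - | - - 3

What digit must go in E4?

Cell E4 itself could take any of {1, 3, 4} by direct elimination.
Consider where 3 can go in column E.
E1 is out (row 1 already has a 3).
E2 is out (box 2 already has a 3).
E6 is out (row 6 already has a 3).
So the only cell in column E that can hold 3 is E4.
Therefore E4 = 3.

3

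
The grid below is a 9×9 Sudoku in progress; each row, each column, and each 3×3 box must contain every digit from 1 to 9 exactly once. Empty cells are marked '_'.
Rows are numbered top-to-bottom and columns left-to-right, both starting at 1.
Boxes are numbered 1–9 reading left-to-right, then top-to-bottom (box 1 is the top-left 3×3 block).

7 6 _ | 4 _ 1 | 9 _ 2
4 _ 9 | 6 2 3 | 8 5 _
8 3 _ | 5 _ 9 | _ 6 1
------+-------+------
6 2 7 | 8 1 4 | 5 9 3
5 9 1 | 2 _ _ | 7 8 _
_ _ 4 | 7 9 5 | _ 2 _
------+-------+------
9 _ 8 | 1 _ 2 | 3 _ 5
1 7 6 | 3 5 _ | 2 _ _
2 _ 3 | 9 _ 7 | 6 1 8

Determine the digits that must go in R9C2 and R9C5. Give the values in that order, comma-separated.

For R9C2:
  Consider where 5 can go in box 7.
  R7C2 is out (row 7 already has a 5).
  So the only cell in box 7 that can hold 5 is R9C2.
  So R9C2 = 5.
For R9C5:
  Row 9 already contains {1, 2, 3, 6, 7, 8, 9}.
  Column 5 already contains {1, 2, 5, 9}.
  Its 3×3 block (box 8) already contains {1, 2, 3, 5, 7, 9}.
  The only value from 1–9 not eliminated is 4, so R9C5 = 4.

5,4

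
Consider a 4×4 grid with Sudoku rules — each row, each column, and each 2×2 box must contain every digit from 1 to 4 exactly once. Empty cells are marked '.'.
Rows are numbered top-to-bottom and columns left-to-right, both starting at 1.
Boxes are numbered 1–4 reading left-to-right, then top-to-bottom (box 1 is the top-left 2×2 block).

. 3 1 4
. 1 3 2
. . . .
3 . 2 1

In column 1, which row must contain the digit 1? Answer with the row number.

Consider where 1 can go in column 1.
r1c1 is out (row 1 already has a 1).
r2c1 is out (row 2 already has a 1).
So the only cell in column 1 that can hold 1 is r3c1.
That is row 3.

3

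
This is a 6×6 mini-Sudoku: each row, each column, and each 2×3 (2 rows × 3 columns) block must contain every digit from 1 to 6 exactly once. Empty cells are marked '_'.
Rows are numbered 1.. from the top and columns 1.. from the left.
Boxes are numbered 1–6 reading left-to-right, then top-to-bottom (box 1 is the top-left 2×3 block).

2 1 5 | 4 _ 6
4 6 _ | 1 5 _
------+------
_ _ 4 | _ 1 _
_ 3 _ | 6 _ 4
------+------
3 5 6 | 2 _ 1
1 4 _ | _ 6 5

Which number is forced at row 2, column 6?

Cell row 2, column 6 itself could take any of {2, 3} by direct elimination.
Consider where 2 can go in row 2.
row 2, column 3 is out (box 1 already has a 2).
So the only cell in row 2 that can hold 2 is row 2, column 6.
Therefore row 2, column 6 = 2.

2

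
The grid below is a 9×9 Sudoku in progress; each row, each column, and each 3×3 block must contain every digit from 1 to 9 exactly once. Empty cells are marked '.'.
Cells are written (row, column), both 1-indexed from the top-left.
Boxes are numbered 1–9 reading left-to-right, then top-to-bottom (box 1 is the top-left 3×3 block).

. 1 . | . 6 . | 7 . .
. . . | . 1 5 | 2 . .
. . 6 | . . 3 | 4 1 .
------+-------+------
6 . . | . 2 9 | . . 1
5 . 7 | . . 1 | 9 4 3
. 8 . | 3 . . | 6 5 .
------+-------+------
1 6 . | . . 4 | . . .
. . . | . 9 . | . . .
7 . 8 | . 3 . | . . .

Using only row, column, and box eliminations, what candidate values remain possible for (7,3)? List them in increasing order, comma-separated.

2,3,5,9

Row 7 already contains {1, 4, 6}.
Column 3 already contains {6, 7, 8}.
Its 3×3 block (box 7) already contains {1, 6, 7, 8}.
Removing those from 1–9 leaves {2, 3, 5, 9} as the candidates for (7,3).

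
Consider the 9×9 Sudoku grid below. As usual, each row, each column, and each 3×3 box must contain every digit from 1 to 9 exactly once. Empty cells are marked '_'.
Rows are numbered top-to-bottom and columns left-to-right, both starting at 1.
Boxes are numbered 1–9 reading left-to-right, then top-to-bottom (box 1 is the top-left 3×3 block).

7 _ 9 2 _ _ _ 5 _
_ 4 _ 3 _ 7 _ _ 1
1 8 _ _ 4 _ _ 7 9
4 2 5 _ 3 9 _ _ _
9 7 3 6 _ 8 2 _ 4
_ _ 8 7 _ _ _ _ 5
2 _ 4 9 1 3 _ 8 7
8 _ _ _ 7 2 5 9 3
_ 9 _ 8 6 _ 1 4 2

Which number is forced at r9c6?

Row 9 already contains {1, 2, 4, 6, 8, 9}.
Column 6 already contains {2, 3, 7, 8, 9}.
Its 3×3 block (box 8) already contains {1, 2, 3, 6, 7, 8, 9}.
The only value from 1–9 not eliminated is 5, so r9c6 = 5.

5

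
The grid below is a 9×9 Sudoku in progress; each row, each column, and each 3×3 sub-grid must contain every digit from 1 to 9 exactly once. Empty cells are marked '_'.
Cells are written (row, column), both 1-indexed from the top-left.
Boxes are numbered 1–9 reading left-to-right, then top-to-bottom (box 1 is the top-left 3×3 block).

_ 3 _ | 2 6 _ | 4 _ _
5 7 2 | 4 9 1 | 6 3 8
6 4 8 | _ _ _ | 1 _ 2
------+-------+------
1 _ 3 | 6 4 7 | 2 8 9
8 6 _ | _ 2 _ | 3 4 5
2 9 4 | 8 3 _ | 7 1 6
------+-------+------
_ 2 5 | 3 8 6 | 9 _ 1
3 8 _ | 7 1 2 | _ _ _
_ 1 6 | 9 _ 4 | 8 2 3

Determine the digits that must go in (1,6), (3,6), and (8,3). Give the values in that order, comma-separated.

For (1,6):
  Consider where 8 can go in row 1.
  (1,1) is out (column 1 already has a 8).
  (1,3) is out (column 3 already has a 8).
  (1,8) is out (column 8 already has a 8).
  (1,9) is out (column 9 already has a 8).
  So the only cell in row 1 that can hold 8 is (1,6).
  So (1,6) = 8.
For (3,6):
  Consider where 3 can go in column 6.
  (1,6) is out (row 1 already has a 3).
  (5,6) is out (row 5 already has a 3).
  (6,6) is out (row 6 already has a 3).
  So the only cell in column 6 that can hold 3 is (3,6).
  So (3,6) = 3.
For (8,3):
  Row 8 already contains {1, 2, 3, 7, 8}.
  Column 3 already contains {2, 3, 4, 5, 6, 8}.
  Its 3×3 block (box 7) already contains {1, 2, 3, 5, 6, 8}.
  The only value from 1–9 not eliminated is 9, so (8,3) = 9.

8,3,9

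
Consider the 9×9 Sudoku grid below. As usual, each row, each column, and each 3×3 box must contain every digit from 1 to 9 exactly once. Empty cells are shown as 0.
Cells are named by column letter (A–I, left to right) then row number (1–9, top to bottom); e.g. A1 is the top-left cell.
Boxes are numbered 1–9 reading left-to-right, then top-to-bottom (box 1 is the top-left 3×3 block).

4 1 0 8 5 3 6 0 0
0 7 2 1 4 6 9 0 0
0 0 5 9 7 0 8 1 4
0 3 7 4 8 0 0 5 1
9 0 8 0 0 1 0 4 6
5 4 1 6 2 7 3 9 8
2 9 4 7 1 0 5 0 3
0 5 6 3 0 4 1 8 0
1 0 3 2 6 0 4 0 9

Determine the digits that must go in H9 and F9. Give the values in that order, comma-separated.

For H9:
  Row 9 already contains {1, 2, 3, 4, 6, 9}.
  Column H already contains {1, 4, 5, 8, 9}.
  Its 3×3 block (box 9) already contains {1, 3, 4, 5, 8, 9}.
  The only value from 1–9 not eliminated is 7, so H9 = 7.
For F9:
  Consider where 5 can go in row 9.
  B9 is out (column B already has a 5).
  H9 is out (column H already has a 5).
  So the only cell in row 9 that can hold 5 is F9.
  So F9 = 5.

7,5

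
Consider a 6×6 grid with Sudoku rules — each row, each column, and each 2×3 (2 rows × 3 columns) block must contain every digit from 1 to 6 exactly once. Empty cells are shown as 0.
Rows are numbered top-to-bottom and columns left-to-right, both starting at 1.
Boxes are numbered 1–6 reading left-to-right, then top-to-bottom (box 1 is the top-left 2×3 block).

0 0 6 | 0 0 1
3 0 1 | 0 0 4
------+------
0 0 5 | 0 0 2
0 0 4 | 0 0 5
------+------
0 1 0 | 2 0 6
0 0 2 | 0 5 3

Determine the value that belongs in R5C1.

5

Cell R5C1 itself could take any of {4, 5} by direct elimination.
Consider where 5 can go in box 5.
R5C3 is out (column 3 already has a 5).
R6C1 is out (row 6 already has a 5).
R6C2 is out (row 6 already has a 5).
So the only cell in box 5 that can hold 5 is R5C1.
Therefore R5C1 = 5.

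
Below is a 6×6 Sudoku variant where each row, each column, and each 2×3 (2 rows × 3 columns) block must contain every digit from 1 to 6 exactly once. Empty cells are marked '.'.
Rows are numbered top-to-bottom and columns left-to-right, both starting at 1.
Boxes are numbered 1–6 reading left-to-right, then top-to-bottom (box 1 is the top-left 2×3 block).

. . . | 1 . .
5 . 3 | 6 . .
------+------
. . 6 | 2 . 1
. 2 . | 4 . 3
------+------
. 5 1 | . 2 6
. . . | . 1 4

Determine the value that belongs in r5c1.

4

Cell r5c1 itself could take any of {3, 4} by direct elimination.
Consider where 4 can go in box 5.
r6c1 is out (row 6 already has a 4).
r6c2 is out (row 6 already has a 4).
r6c3 is out (row 6 already has a 4).
So the only cell in box 5 that can hold 4 is r5c1.
Therefore r5c1 = 4.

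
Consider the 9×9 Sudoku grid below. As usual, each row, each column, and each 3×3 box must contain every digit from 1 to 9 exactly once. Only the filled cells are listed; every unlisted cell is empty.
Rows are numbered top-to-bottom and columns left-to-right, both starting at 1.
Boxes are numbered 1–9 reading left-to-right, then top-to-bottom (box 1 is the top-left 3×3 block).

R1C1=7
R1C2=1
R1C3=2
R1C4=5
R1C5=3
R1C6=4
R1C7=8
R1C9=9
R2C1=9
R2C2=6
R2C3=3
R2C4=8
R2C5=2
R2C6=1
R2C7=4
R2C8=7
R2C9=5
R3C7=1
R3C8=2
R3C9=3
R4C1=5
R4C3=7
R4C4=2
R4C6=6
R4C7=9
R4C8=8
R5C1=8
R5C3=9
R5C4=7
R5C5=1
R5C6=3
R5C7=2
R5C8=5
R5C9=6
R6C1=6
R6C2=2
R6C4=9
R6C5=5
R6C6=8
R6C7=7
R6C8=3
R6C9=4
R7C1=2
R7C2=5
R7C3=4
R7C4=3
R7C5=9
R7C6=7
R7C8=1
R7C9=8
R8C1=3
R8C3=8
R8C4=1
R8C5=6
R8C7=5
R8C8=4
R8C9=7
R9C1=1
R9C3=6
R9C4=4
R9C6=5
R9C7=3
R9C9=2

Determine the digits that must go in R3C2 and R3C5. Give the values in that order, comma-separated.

For R3C2:
  Consider where 8 can go in row 3.
  R3C1 is out (column 1 already has a 8).
  R3C3 is out (column 3 already has a 8).
  R3C4 is out (column 4 already has a 8).
  R3C5 is out (box 2 already has a 8).
  R3C6 is out (column 6 already has a 8).
  So the only cell in row 3 that can hold 8 is R3C2.
  So R3C2 = 8.
For R3C5:
  Row 3 already contains {1, 2, 3}.
  Column 5 already contains {1, 2, 3, 5, 6, 9}.
  Its 3×3 block (box 2) already contains {1, 2, 3, 4, 5, 8}.
  The only value from 1–9 not eliminated is 7, so R3C5 = 7.

8,7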